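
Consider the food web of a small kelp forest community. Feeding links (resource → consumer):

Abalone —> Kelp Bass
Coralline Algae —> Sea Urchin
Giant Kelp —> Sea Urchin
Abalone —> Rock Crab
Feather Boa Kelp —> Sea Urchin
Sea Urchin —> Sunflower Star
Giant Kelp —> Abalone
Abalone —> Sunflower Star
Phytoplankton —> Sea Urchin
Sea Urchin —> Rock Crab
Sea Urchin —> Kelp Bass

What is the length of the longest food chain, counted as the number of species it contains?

One longest chain: Giant Kelp → Abalone → Kelp Bass.
It has 3 species and 2 links.

3 species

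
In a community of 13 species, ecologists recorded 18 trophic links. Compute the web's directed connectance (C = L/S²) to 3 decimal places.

C = 0.107

The web has S = 13 species and L = 18 feeding links.
C = L / S² = 18 / 169 = 0.1065 ≈ 0.107.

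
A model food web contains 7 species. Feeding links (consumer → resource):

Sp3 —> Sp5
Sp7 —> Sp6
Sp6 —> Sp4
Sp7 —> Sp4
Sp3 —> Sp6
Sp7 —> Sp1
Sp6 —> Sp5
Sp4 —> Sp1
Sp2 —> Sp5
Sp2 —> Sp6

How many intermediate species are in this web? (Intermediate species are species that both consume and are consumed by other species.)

2

Intermediate species (has both prey and predators): Sp4, Sp6.
Count: 2.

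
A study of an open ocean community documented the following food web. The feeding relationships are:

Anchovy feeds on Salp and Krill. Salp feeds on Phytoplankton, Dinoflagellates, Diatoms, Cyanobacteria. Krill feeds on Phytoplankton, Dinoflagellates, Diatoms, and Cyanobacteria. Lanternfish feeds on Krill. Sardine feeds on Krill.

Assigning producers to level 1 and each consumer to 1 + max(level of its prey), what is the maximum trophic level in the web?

3

Producers (level 1): Diatoms, Phytoplankton, Cyanobacteria, Dinoflagellates.
Diatoms → Krill → Anchovy gives Anchovy level 3.
No species has a prey at level 3, so no species reaches level 4.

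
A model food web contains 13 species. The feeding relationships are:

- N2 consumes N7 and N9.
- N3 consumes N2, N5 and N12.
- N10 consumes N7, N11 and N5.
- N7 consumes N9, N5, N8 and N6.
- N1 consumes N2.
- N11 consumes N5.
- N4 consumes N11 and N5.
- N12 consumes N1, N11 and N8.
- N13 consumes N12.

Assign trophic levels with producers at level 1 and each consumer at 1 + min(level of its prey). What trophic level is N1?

N9 is a producer → level 1.
N2 eats N9 → level 2.
N1 eats N2 → level 3.
No prey of N1 is below level 2, so 3 is the minimum.

Trophic level 3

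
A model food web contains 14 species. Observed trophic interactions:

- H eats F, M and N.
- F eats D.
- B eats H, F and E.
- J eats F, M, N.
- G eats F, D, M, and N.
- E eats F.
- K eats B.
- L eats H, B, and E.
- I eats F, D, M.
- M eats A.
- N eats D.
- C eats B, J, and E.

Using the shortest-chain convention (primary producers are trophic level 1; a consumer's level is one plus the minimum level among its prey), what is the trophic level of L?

Trophic level 4

A is a producer → level 1.
M eats A → level 2.
H eats M → level 3.
L eats H → level 4.
No prey of L is below level 3, so 4 is the minimum.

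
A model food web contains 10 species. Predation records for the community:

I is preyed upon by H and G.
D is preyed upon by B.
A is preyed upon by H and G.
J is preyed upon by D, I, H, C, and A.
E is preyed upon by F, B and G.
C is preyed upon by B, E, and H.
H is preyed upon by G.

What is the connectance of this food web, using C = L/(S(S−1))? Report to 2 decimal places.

C = 0.19

The web has S = 10 species and L = 17 feeding links.
C = L / (S(S−1)) = 17 / 90 = 0.1889 ≈ 0.19.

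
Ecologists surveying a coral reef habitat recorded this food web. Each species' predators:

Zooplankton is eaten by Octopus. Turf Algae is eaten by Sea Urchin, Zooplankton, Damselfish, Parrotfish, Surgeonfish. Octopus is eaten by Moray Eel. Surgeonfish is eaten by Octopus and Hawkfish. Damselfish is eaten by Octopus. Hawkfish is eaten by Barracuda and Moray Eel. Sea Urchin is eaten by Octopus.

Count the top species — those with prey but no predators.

3

Top species (has prey, but nothing eats it): Parrotfish, Barracuda, Moray Eel.
Count: 3.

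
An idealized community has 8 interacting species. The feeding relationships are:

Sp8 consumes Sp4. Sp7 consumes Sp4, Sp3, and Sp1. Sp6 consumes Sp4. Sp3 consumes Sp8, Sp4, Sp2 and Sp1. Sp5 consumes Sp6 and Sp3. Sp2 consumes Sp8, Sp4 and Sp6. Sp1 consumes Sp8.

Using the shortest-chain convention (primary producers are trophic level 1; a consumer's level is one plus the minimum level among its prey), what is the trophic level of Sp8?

Sp4 is a producer → level 1.
Sp8 eats Sp4 → level 2.

Trophic level 2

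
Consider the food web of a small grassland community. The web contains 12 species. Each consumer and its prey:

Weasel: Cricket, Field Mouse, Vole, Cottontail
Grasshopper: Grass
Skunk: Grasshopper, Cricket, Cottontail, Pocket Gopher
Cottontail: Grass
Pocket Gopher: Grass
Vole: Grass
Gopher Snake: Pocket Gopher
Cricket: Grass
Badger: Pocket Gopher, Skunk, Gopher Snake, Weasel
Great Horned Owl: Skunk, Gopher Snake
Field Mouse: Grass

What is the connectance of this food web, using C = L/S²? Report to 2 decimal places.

The web has S = 12 species and L = 21 feeding links.
C = L / S² = 21 / 144 = 0.1458 ≈ 0.15.

C = 0.15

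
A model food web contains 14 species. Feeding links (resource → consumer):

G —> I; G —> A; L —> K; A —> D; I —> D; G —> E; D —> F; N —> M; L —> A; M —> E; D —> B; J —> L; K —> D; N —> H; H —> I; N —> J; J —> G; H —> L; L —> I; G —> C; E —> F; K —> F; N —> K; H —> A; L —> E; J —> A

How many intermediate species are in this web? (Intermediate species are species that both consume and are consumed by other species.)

Intermediate species (has both prey and predators): J, M, H, L, G, A, K, E, I, D.
Count: 10.

10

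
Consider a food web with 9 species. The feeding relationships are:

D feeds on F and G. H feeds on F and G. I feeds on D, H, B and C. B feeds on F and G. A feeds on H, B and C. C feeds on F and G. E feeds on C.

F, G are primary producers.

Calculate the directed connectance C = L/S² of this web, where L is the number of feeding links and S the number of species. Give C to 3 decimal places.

The web has S = 9 species and L = 16 feeding links.
C = L / S² = 16 / 81 = 0.1975 ≈ 0.198.

C = 0.198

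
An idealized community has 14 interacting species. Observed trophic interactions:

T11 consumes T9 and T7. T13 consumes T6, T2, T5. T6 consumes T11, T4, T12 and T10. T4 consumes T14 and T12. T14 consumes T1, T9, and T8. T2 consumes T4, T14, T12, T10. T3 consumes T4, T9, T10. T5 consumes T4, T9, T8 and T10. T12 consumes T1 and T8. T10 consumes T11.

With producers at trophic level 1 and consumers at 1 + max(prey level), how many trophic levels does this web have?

5

Producers (level 1): T1, T8, T9, T7.
T9 → T11 → T10 → T2 → T13 gives T13 level 5.
No species has a prey at level 5, so no species reaches level 6.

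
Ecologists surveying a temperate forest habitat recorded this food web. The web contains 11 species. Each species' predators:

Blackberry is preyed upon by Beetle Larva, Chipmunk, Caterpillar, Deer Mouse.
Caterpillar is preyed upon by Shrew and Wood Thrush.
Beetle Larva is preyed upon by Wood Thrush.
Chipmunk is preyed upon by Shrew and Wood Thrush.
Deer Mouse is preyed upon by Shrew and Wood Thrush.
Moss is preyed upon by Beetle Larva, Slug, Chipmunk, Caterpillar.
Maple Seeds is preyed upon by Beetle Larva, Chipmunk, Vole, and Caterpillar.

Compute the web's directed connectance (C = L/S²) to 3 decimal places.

C = 0.157

The web has S = 11 species and L = 19 feeding links.
C = L / S² = 19 / 121 = 0.1570 ≈ 0.157.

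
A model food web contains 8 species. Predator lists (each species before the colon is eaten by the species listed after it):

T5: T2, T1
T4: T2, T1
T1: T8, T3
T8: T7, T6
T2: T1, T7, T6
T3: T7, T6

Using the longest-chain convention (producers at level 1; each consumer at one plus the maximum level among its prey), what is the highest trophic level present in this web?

Producers (level 1): T4, T5.
T4 → T2 → T1 → T8 → T7 gives T7 level 5.
No species has a prey at level 5, so no species reaches level 6.

5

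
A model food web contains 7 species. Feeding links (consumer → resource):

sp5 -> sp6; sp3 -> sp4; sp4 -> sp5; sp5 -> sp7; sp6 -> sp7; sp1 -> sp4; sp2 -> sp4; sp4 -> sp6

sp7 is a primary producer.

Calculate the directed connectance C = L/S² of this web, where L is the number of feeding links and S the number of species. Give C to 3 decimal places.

The web has S = 7 species and L = 8 feeding links.
C = L / S² = 8 / 49 = 0.1633 ≈ 0.163.

C = 0.163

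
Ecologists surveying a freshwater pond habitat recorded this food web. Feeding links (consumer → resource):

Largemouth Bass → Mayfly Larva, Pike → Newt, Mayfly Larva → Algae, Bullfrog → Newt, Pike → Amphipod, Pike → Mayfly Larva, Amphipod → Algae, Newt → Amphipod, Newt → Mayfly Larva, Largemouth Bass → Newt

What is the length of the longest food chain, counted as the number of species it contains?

4 species

One longest chain: Algae → Mayfly Larva → Newt → Bullfrog.
It has 4 species and 3 links.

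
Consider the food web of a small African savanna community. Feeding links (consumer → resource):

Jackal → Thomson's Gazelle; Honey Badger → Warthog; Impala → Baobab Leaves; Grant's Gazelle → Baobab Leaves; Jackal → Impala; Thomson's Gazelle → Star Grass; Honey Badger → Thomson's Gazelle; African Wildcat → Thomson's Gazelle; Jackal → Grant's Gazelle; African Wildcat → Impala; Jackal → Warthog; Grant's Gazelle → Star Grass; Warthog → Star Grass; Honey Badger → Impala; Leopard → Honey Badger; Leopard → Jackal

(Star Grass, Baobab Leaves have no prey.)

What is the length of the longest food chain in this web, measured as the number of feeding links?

3 links

One longest chain: Star Grass → Warthog → Honey Badger → Leopard.
It has 4 species and 3 links.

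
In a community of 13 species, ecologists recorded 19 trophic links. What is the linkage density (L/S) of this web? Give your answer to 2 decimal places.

There are L = 19 links among S = 13 species.
L/S = 19/13 = 1.4615 ≈ 1.46.

L/S = 1.46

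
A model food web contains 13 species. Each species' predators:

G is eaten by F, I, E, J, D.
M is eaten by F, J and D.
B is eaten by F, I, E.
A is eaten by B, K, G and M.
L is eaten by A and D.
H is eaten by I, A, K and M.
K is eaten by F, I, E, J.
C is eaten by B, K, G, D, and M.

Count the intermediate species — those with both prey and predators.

Intermediate species (has both prey and predators): A, M, G, B, K.
Count: 5.

5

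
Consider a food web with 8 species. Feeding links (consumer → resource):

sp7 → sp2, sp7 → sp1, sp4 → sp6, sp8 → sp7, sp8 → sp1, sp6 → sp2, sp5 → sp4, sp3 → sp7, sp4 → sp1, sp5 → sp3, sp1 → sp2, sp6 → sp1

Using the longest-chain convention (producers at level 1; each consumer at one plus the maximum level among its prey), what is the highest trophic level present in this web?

5

Producers (level 1): sp2.
sp2 → sp1 → sp7 → sp3 → sp5 gives sp5 level 5.
No species has a prey at level 5, so no species reaches level 6.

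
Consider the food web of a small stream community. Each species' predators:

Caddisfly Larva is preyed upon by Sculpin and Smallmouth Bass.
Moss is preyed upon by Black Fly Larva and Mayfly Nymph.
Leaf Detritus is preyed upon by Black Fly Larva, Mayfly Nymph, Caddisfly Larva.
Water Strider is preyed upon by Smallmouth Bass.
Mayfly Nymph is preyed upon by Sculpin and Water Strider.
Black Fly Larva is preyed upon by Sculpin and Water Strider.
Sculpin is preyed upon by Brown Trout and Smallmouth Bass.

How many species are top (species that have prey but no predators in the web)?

Top species (has prey, but nothing eats it): Brown Trout, Smallmouth Bass.
Count: 2.

2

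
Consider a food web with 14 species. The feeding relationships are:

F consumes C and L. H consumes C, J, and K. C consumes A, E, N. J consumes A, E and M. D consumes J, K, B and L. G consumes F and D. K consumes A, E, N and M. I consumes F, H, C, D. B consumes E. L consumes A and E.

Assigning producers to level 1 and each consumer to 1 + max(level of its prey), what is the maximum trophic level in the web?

Producers (level 1): A, E, N, M.
A → L → F → I gives I level 4.
No species has a prey at level 4, so no species reaches level 5.

4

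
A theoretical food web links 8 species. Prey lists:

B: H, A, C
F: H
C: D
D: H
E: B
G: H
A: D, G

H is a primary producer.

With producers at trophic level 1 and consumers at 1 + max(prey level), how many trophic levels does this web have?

Producers (level 1): H.
H → D → A → B → E gives E level 5.
No species has a prey at level 5, so no species reaches level 6.

5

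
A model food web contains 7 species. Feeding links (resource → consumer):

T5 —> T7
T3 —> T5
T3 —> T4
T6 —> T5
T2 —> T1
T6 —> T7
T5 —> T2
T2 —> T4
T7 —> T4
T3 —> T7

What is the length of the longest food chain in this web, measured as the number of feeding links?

One longest chain: T3 → T5 → T7 → T4.
It has 4 species and 3 links.

3 links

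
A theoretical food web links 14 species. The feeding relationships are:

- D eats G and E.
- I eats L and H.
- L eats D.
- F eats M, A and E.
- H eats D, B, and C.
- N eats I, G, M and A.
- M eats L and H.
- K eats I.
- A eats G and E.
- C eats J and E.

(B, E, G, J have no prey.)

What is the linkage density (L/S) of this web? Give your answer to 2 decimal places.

There are L = 22 links among S = 14 species.
L/S = 22/14 = 1.5714 ≈ 1.57.

L/S = 1.57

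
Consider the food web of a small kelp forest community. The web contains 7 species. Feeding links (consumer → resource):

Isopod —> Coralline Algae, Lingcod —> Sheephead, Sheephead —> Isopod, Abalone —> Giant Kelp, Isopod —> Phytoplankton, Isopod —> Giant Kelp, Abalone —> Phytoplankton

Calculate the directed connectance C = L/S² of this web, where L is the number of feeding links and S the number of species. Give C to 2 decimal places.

C = 0.14

The web has S = 7 species and L = 7 feeding links.
C = L / S² = 7 / 49 = 0.1429 ≈ 0.14.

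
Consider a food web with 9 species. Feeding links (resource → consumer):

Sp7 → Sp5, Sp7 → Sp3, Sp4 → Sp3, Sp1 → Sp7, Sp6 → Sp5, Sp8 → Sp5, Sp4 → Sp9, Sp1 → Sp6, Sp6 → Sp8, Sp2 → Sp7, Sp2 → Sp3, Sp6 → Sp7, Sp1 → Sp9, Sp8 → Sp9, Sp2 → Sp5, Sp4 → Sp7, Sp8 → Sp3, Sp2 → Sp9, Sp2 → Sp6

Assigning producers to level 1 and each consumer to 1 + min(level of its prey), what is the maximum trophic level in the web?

Producers (level 1): Sp1, Sp2, Sp4.
Following each consumer down to its lowest-level prey: Sp1 → Sp6 → Sp8 (levels 1 through 3).
All prey of Sp8 (Sp6 2) are at level 2 or above, so Sp8 is at level 1 + 2 = 3.
Every consumer has at least one prey at level 2 or below, so none exceeds level 3.

3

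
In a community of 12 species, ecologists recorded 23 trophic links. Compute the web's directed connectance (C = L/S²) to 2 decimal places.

C = 0.16

The web has S = 12 species and L = 23 feeding links.
C = L / S² = 23 / 144 = 0.1597 ≈ 0.16.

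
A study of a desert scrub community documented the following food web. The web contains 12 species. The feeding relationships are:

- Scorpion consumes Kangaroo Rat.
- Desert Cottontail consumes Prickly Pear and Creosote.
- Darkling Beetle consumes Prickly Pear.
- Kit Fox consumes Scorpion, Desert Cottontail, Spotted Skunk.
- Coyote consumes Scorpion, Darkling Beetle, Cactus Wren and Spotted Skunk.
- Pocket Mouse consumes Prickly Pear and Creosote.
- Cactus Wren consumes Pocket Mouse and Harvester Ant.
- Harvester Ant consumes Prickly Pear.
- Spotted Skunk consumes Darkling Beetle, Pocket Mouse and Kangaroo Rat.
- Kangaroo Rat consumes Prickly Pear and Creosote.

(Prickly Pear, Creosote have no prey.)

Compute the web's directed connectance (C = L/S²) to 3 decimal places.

C = 0.146

The web has S = 12 species and L = 21 feeding links.
C = L / S² = 21 / 144 = 0.1458 ≈ 0.146.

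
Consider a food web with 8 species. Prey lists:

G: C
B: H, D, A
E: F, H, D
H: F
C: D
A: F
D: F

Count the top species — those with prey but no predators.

Top species (has prey, but nothing eats it): B, E, G.
Count: 3.

3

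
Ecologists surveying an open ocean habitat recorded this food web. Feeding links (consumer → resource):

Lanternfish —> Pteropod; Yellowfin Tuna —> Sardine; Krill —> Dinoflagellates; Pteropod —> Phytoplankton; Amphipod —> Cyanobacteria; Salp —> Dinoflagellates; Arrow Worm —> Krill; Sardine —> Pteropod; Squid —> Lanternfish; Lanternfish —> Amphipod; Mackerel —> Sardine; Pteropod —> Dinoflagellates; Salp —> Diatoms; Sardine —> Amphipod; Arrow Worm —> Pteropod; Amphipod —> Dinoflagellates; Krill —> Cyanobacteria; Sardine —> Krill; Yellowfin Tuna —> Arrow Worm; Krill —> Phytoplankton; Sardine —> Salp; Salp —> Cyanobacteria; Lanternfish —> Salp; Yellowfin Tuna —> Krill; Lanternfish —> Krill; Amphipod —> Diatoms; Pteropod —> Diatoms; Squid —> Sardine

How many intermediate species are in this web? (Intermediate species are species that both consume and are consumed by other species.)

Intermediate species (has both prey and predators): Pteropod, Amphipod, Salp, Krill, Arrow Worm, Sardine, Lanternfish.
Count: 7.

7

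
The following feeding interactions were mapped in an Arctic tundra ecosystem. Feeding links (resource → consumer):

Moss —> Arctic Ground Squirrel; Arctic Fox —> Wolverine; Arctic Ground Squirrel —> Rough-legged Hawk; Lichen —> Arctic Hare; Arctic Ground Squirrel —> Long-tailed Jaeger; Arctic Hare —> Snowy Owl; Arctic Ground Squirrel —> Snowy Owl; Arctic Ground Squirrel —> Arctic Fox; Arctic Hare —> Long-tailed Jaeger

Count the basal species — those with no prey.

Basal species (no prey listed): Moss, Lichen.
Count: 2.

2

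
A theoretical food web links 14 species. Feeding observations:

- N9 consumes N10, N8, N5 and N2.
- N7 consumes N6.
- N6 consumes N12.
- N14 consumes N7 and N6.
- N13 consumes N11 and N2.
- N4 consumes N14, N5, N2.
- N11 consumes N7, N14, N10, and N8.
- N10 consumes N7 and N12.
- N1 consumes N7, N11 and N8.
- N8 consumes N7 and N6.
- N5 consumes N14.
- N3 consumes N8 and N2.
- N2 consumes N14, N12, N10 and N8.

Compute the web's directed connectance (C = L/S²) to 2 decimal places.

C = 0.16

The web has S = 14 species and L = 31 feeding links.
C = L / S² = 31 / 196 = 0.1582 ≈ 0.16.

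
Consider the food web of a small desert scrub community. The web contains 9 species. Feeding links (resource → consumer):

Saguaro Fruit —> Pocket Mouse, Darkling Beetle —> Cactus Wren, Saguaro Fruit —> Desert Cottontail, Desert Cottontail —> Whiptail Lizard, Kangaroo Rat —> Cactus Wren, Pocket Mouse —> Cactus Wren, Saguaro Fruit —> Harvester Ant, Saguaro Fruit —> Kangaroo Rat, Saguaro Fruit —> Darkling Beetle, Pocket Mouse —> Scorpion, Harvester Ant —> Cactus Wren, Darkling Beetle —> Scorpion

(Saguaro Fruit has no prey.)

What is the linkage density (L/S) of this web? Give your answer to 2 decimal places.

L/S = 1.33

There are L = 12 links among S = 9 species.
L/S = 12/9 = 1.3333 ≈ 1.33.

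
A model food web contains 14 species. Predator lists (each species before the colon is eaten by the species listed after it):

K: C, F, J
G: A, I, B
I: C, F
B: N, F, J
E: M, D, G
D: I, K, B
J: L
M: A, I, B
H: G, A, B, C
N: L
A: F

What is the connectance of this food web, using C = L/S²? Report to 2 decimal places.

The web has S = 14 species and L = 27 feeding links.
C = L / S² = 27 / 196 = 0.1378 ≈ 0.14.

C = 0.14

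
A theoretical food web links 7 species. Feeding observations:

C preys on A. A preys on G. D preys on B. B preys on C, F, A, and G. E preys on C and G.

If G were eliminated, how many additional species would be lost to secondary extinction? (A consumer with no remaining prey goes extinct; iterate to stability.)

Remove G.
Round 1: A (all prey gone) → extinct.
Round 2: C (all prey gone) → extinct.
Round 3: E (all prey gone) → extinct.
No further losses. Total secondary extinctions: 3.

3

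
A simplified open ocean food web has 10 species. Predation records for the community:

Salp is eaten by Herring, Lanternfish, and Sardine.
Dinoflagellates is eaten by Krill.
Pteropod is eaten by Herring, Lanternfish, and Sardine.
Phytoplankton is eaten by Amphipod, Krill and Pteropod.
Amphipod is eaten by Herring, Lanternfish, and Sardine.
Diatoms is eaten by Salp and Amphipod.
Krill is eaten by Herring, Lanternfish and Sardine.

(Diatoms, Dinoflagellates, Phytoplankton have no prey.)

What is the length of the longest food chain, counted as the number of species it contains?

3 species

One longest chain: Diatoms → Amphipod → Herring.
It has 3 species and 2 links.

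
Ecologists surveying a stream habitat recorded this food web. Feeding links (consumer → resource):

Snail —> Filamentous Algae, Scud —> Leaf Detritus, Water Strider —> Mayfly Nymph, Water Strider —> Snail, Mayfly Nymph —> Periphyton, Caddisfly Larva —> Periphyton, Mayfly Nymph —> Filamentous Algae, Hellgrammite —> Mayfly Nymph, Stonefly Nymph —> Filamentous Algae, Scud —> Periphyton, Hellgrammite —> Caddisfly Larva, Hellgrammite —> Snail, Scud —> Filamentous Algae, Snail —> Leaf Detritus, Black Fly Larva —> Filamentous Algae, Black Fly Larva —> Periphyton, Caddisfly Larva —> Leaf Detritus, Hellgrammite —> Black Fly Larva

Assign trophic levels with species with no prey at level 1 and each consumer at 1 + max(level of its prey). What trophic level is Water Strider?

Filamentous Algae has no prey (basal) → level 1.
Snail eats Filamentous Algae (level 1); other prey at levels: Leaf Detritus 1 → level 2.
Water Strider eats Snail (level 2); other prey at levels: Mayfly Nymph 2 → level 3.

Trophic level 3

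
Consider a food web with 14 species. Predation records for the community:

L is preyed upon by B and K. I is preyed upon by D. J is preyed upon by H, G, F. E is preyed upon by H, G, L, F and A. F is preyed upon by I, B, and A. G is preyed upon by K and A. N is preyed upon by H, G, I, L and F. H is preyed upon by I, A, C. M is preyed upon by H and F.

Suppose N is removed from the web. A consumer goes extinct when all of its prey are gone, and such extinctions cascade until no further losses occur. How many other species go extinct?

0

Remove N.
Every predator of it retains at least one other prey: L still has E; F still has M, E, J; H still has M, E, J; G still has E, J; I still has F, H.
No consumer loses all prey, so no secondary extinctions occur.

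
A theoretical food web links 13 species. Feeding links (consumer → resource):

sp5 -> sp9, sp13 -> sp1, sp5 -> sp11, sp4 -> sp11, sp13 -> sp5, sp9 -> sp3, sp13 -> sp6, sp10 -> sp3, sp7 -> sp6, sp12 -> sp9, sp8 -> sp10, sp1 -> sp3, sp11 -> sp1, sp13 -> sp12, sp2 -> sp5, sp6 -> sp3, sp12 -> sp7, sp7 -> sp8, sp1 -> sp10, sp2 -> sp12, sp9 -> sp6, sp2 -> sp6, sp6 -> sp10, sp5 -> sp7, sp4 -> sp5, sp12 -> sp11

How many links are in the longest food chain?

One longest chain: sp3 → sp10 → sp6 → sp9 → sp12 → sp13.
It has 6 species and 5 links.

5 links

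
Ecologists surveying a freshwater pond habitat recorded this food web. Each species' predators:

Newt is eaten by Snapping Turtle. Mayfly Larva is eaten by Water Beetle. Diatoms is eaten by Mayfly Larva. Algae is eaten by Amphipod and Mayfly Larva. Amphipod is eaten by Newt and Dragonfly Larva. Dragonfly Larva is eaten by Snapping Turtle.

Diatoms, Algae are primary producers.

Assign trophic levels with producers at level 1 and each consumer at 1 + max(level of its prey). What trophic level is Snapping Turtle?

Trophic level 4

Algae is a producer → level 1.
Amphipod eats Algae → level 2.
Newt eats Amphipod → level 3.
Snapping Turtle eats Newt (level 3); other prey at levels: Dragonfly Larva 3 → level 4.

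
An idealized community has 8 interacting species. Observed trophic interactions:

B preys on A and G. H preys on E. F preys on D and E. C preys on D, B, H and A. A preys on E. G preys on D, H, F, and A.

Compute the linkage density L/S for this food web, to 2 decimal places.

L/S = 1.75

There are L = 14 links among S = 8 species.
L/S = 14/8 = 1.7500 ≈ 1.75.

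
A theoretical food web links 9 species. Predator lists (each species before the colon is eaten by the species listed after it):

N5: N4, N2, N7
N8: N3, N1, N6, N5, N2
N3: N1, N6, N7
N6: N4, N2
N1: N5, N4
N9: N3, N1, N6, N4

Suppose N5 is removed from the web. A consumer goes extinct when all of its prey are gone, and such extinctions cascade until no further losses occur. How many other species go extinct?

Remove N5.
Every predator of it retains at least one other prey: N4 still has N9, N1, N6; N2 still has N8, N6; N7 still has N3.
No consumer loses all prey, so no secondary extinctions occur.

0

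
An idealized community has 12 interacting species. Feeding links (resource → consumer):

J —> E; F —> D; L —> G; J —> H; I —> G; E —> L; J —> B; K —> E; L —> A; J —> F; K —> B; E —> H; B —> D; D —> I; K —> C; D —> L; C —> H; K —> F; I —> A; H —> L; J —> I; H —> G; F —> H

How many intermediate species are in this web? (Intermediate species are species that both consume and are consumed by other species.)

Intermediate species (has both prey and predators): B, F, C, E, D, H, L, I.
Count: 8.

8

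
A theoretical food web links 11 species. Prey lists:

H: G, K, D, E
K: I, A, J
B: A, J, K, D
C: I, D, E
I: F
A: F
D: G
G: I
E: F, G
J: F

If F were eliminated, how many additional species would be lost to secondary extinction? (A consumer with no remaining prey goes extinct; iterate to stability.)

Remove F.
Round 1: I (all prey gone), A (all prey gone), J (all prey gone) → extinct.
Round 2: G (all prey gone), K (all prey gone) → extinct.
Round 3: D (all prey gone), E (all prey gone) → extinct.
Round 4: B (all prey gone), C (all prey gone), H (all prey gone) → extinct.
No further losses. Total secondary extinctions: 10.

10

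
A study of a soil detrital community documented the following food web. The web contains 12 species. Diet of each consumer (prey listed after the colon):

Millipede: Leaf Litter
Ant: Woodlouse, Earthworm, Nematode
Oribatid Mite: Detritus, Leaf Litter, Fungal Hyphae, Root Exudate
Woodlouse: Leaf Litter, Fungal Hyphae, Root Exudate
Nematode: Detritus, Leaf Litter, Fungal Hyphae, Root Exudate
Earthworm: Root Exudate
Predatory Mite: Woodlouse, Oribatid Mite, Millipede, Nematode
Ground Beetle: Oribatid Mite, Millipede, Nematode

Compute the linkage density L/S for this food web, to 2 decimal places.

L/S = 1.92

There are L = 23 links among S = 12 species.
L/S = 23/12 = 1.9167 ≈ 1.92.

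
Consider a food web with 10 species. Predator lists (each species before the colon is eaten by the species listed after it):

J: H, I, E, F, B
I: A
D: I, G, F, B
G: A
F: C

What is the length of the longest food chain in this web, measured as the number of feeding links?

One longest chain: D → I → A.
It has 3 species and 2 links.

2 links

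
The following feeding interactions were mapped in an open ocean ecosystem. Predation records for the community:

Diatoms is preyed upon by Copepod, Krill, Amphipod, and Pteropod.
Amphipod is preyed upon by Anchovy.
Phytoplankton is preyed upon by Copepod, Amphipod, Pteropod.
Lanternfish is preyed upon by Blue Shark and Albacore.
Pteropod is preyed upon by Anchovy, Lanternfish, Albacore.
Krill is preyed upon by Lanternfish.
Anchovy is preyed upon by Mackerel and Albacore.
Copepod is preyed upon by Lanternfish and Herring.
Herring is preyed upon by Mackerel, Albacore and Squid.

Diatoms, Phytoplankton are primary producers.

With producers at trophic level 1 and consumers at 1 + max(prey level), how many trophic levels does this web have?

4

Producers (level 1): Diatoms, Phytoplankton.
Diatoms → Pteropod → Anchovy → Albacore gives Albacore level 4.
No species has a prey at level 4, so no species reaches level 5.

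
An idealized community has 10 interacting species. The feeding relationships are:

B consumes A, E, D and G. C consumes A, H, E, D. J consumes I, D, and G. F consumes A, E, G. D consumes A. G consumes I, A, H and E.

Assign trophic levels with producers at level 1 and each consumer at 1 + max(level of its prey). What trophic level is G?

E is a producer → level 1.
G eats E (level 1); other prey at levels: A 1, I 1, H 1 → level 2.

Trophic level 2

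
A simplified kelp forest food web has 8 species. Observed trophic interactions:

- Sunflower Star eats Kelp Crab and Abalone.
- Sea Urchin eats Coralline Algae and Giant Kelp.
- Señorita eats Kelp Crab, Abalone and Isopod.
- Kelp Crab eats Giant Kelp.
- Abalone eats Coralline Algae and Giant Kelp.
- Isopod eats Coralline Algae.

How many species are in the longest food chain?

3 species

One longest chain: Coralline Algae → Abalone → Señorita.
It has 3 species and 2 links.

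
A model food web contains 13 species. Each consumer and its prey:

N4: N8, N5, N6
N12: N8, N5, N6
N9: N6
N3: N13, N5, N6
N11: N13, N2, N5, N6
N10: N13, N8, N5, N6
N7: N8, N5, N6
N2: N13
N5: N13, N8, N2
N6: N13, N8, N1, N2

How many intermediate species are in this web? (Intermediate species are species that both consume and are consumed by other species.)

Intermediate species (has both prey and predators): N2, N5, N6.
Count: 3.

3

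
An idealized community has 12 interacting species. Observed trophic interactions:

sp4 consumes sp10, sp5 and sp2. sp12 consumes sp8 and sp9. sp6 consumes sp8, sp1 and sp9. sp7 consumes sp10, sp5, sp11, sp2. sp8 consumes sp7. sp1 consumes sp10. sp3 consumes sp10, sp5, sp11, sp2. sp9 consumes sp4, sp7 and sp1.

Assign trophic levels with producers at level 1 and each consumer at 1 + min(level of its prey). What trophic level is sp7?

Trophic level 2

sp2 is a producer → level 1.
sp7 eats sp2 → level 2.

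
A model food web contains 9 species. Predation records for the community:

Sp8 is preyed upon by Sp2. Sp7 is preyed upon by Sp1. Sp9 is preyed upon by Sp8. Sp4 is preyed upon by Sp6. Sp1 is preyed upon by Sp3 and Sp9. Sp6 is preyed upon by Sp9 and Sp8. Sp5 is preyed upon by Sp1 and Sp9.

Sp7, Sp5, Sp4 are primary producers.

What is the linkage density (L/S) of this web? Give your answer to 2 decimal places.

L/S = 1.11

There are L = 10 links among S = 9 species.
L/S = 10/9 = 1.1111 ≈ 1.11.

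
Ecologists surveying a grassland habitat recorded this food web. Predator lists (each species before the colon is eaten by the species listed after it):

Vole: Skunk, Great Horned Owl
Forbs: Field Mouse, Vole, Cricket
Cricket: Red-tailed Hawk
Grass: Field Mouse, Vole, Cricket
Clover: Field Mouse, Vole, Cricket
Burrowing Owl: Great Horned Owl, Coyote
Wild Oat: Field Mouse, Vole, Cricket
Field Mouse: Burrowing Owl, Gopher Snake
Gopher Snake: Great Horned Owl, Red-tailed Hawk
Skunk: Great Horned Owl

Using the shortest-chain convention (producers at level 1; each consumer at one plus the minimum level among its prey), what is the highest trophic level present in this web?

Producers (level 1): Grass, Clover, Forbs, Wild Oat.
Following each consumer down to its lowest-level prey: Grass → Field Mouse → Burrowing Owl → Coyote (levels 1 through 4).
All prey of Coyote (Burrowing Owl 3) are at level 3 or above, so Coyote is at level 1 + 3 = 4.
Every consumer has at least one prey at level 3 or below, so none exceeds level 4.

4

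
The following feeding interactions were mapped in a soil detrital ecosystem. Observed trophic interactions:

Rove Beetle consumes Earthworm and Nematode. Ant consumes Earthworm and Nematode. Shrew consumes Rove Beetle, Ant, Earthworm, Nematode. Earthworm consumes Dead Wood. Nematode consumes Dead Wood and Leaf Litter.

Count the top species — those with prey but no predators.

1

Top species (has prey, but nothing eats it): Shrew.
Count: 1.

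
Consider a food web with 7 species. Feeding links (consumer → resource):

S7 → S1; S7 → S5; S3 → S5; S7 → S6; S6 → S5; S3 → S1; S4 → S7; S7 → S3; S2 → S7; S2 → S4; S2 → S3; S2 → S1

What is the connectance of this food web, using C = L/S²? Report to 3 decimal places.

The web has S = 7 species and L = 12 feeding links.
C = L / S² = 12 / 49 = 0.2449 ≈ 0.245.

C = 0.245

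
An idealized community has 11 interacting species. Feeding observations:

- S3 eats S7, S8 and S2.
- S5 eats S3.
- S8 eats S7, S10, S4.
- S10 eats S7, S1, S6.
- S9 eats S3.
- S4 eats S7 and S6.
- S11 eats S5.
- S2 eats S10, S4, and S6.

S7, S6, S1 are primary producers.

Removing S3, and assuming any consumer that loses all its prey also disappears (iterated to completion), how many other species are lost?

3

Remove S3.
Round 1: S9 (all prey gone), S5 (all prey gone) → extinct.
Round 2: S11 (all prey gone) → extinct.
No further losses. Total secondary extinctions: 3.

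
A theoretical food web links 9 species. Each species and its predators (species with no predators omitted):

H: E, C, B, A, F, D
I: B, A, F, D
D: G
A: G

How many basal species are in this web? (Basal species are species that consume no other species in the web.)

Basal species (no prey listed): H, I.
Count: 2.

2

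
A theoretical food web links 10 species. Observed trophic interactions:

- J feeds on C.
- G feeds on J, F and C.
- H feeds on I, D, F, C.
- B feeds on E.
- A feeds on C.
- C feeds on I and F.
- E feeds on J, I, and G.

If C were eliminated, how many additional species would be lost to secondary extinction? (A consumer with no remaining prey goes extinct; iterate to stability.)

2

Remove C.
Round 1: A (all prey gone), J (all prey gone) → extinct.
No further losses. Total secondary extinctions: 2.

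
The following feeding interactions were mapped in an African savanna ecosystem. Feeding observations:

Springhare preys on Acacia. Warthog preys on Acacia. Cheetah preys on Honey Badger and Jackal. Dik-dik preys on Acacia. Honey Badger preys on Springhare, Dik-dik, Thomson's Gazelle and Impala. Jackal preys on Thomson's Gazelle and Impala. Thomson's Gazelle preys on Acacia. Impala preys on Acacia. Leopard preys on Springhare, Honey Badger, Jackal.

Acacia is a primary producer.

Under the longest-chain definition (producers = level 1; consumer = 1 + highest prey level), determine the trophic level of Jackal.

Acacia is a producer → level 1.
Thomson's Gazelle eats Acacia → level 2.
Jackal eats Thomson's Gazelle (level 2); other prey at levels: Impala 2 → level 3.

Trophic level 3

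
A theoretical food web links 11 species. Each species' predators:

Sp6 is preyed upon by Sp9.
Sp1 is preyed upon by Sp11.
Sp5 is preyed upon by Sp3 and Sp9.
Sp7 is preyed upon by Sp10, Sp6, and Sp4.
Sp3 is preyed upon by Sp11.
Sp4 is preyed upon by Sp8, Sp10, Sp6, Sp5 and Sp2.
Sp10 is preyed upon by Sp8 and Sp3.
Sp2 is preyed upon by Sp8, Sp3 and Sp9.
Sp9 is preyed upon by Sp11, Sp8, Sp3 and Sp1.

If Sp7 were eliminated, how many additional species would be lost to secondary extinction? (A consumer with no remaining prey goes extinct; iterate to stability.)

Remove Sp7.
Round 1: Sp4 (all prey gone) → extinct.
Round 2: Sp2 (all prey gone), Sp10 (all prey gone), Sp5 (all prey gone), Sp6 (all prey gone) → extinct.
Round 3: Sp9 (all prey gone) → extinct.
Round 4: Sp1 (all prey gone), Sp3 (all prey gone), Sp8 (all prey gone) → extinct.
Round 5: Sp11 (all prey gone) → extinct.
No further losses. Total secondary extinctions: 10.

10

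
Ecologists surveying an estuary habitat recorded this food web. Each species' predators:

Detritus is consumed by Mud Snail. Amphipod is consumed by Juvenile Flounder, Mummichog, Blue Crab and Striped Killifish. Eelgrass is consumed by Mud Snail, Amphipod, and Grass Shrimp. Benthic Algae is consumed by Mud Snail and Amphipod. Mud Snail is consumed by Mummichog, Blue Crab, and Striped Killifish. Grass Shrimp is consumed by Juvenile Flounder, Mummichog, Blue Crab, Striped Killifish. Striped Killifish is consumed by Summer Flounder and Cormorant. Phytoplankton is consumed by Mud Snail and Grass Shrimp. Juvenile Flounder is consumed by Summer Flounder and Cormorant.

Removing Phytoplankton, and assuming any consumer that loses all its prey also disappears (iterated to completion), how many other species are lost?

Remove Phytoplankton.
Every predator of it retains at least one other prey: Grass Shrimp still has Eelgrass; Mud Snail still has Benthic Algae, Eelgrass, Detritus.
No consumer loses all prey, so no secondary extinctions occur.

0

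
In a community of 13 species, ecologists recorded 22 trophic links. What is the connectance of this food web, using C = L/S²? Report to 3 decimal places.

C = 0.130

The web has S = 13 species and L = 22 feeding links.
C = L / S² = 22 / 169 = 0.1302 ≈ 0.130.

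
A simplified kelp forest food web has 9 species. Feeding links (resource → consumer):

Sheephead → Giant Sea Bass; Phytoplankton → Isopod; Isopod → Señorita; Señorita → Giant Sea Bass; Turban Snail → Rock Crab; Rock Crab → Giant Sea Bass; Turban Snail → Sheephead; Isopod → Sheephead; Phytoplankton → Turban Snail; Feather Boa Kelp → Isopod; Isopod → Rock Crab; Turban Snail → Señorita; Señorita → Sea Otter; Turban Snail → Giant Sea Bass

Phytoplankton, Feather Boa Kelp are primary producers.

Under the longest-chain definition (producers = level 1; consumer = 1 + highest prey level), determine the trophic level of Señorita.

Trophic level 3

Phytoplankton is a producer → level 1.
Isopod eats Phytoplankton (level 1); other prey at levels: Feather Boa Kelp 1 → level 2.
Señorita eats Isopod (level 2); other prey at levels: Turban Snail 2 → level 3.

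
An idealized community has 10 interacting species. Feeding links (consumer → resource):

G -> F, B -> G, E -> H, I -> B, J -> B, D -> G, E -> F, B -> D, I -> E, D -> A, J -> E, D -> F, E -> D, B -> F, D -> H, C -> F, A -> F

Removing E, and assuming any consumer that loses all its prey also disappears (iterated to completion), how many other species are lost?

0

Remove E.
Every predator of it retains at least one other prey: J still has B; I still has B.
No consumer loses all prey, so no secondary extinctions occur.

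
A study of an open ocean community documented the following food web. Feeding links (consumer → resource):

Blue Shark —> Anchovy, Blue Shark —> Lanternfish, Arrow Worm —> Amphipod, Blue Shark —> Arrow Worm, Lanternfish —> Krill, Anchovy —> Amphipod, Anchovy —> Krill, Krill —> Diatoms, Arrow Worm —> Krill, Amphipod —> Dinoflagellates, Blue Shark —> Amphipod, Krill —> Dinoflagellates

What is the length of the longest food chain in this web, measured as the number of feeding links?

3 links

One longest chain: Dinoflagellates → Amphipod → Anchovy → Blue Shark.
It has 4 species and 3 links.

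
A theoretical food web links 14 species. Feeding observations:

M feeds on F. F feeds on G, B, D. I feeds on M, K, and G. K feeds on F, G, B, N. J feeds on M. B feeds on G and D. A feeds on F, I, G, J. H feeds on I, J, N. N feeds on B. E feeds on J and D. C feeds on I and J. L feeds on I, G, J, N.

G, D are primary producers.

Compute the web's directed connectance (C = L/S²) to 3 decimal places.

The web has S = 14 species and L = 30 feeding links.
C = L / S² = 30 / 196 = 0.1531 ≈ 0.153.

C = 0.153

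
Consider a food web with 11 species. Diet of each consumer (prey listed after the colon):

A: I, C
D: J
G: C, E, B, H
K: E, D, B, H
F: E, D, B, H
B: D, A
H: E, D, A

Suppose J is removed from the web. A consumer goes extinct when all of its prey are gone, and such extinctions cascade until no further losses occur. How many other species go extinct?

1

Remove J.
Round 1: D (all prey gone) → extinct.
No further losses. Total secondary extinctions: 1.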